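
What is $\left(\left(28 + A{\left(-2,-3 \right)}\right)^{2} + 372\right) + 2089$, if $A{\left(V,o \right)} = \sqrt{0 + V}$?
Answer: $3243 + 56 i \sqrt{2} \approx 3243.0 + 79.196 i$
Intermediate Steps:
$A{\left(V,o \right)} = \sqrt{V}$
$\left(\left(28 + A{\left(-2,-3 \right)}\right)^{2} + 372\right) + 2089 = \left(\left(28 + \sqrt{-2}\right)^{2} + 372\right) + 2089 = \left(\left(28 + i \sqrt{2}\right)^{2} + 372\right) + 2089 = \left(372 + \left(28 + i \sqrt{2}\right)^{2}\right) + 2089 = 2461 + \left(28 + i \sqrt{2}\right)^{2}$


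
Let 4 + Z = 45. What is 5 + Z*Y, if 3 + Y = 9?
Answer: 251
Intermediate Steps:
Z = 41 (Z = -4 + 45 = 41)
Y = 6 (Y = -3 + 9 = 6)
5 + Z*Y = 5 + 41*6 = 5 + 246 = 251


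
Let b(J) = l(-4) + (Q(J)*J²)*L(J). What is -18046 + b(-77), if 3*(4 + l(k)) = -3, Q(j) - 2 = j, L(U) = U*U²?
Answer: 203008793724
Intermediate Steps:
L(U) = U³
Q(j) = 2 + j
l(k) = -5 (l(k) = -4 + (⅓)*(-3) = -4 - 1 = -5)
b(J) = -5 + J⁵*(2 + J) (b(J) = -5 + ((2 + J)*J²)*J³ = -5 + (J²*(2 + J))*J³ = -5 + J⁵*(2 + J))
-18046 + b(-77) = -18046 + (-5 + (-77)⁵*(2 - 77)) = -18046 + (-5 - 2706784157*(-75)) = -18046 + (-5 + 203008811775) = -18046 + 203008811770 = 203008793724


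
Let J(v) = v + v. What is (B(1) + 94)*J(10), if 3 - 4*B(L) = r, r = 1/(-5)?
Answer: 1896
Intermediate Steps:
r = -⅕ ≈ -0.20000
J(v) = 2*v
B(L) = ⅘ (B(L) = ¾ - ¼*(-⅕) = ¾ + 1/20 = ⅘)
(B(1) + 94)*J(10) = (⅘ + 94)*(2*10) = (474/5)*20 = 1896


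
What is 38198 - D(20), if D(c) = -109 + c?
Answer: 38287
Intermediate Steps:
38198 - D(20) = 38198 - (-109 + 20) = 38198 - 1*(-89) = 38198 + 89 = 38287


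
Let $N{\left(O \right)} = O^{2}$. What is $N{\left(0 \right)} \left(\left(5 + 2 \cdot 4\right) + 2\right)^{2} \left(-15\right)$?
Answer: $0$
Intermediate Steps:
$N{\left(0 \right)} \left(\left(5 + 2 \cdot 4\right) + 2\right)^{2} \left(-15\right) = 0^{2} \left(\left(5 + 2 \cdot 4\right) + 2\right)^{2} \left(-15\right) = 0 \left(\left(5 + 8\right) + 2\right)^{2} \left(-15\right) = 0 \left(13 + 2\right)^{2} \left(-15\right) = 0 \cdot 15^{2} \left(-15\right) = 0 \cdot 225 \left(-15\right) = 0 \left(-15\right) = 0$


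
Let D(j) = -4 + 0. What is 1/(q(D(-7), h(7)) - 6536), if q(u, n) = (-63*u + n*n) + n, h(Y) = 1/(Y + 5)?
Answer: -144/904883 ≈ -0.00015914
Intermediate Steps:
D(j) = -4
h(Y) = 1/(5 + Y)
q(u, n) = n + n² - 63*u (q(u, n) = (-63*u + n²) + n = (n² - 63*u) + n = n + n² - 63*u)
1/(q(D(-7), h(7)) - 6536) = 1/((1/(5 + 7) + (1/(5 + 7))² - 63*(-4)) - 6536) = 1/((1/12 + (1/12)² + 252) - 6536) = 1/((1/12 + 1/144 + 252) - 6536) = 1/(36301/144 - 6536) = 1/(-904883/144) = -144/904883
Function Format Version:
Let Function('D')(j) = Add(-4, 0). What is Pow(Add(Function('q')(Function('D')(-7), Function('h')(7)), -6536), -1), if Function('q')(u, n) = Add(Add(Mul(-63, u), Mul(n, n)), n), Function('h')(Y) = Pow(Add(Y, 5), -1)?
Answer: Rational(-144, 904883) ≈ -0.00015914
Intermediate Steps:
Function('D')(j) = -4
Function('h')(Y) = Pow(Add(5, Y), -1)
Function('q')(u, n) = Add(n, Pow(n, 2), Mul(-63, u)) (Function('q')(u, n) = Add(Add(Mul(-63, u), Pow(n, 2)), n) = Add(Add(Pow(n, 2), Mul(-63, u)), n) = Add(n, Pow(n, 2), Mul(-63, u)))
Pow(Add(Function('q')(Function('D')(-7), Function('h')(7)), -6536), -1) = Pow(Add(Add(Pow(Add(5, 7), -1), Pow(Pow(Add(5, 7), -1), 2), Mul(-63, -4)), -6536), -1) = Pow(Add(Add(Pow(12, -1), Pow(Pow(12, -1), 2), 252), -6536), -1) = Pow(Add(Add(Rational(1, 12), Pow(Rational(1, 12), 2), 252), -6536), -1) = Pow(Add(Add(Rational(1, 12), Rational(1, 144), 252), -6536), -1) = Pow(Add(Rational(36301, 144), -6536), -1) = Pow(Rational(-904883, 144), -1) = Rational(-144, 904883)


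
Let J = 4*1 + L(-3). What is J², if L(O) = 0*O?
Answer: 16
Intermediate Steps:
L(O) = 0
J = 4 (J = 4*1 + 0 = 4 + 0 = 4)
J² = 4² = 16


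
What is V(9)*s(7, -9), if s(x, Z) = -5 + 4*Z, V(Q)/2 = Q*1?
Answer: -738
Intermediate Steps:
V(Q) = 2*Q (V(Q) = 2*(Q*1) = 2*Q)
V(9)*s(7, -9) = (2*9)*(-5 + 4*(-9)) = 18*(-5 - 36) = 18*(-41) = -738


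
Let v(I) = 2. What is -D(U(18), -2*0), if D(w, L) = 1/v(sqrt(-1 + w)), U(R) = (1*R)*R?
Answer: -1/2 ≈ -0.50000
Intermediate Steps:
U(R) = R**2 (U(R) = R*R = R**2)
D(w, L) = 1/2
-D(U(18), -2*0) = -1*1/2 = -1/2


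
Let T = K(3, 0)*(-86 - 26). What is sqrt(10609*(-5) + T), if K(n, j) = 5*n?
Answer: 5*I*sqrt(2189) ≈ 233.93*I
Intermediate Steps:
T = -1680 (T = (5*3)*(-86 - 26) = 15*(-112) = -1680)
sqrt(10609*(-5) + T) = sqrt(10609*(-5) - 1680) = sqrt(-53045 - 1680) = sqrt(-54725) = 5*I*sqrt(2189)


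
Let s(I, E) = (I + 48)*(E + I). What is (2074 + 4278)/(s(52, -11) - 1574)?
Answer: 3176/1263 ≈ 2.5146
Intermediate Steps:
s(I, E) = (48 + I)*(E + I)
(2074 + 4278)/(s(52, -11) - 1574) = (2074 + 4278)/((52² + 48*(-11) + 48*52 - 11*52) - 1574) = 6352/((2704 - 528 + 2496 - 572) - 1574) = 6352/(4100 - 1574) = 6352/2526 = 6352*(1/2526) = 3176/1263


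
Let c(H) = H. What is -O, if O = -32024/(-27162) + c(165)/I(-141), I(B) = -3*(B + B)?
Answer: -1754113/1276614 ≈ -1.3740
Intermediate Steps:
I(B) = -6*B
O = 1754113/1276614 (O = -32024/(-27162) + 165/((-6*(-141))) = -32024*(-1/27162) + 165/846 = 16012/13581 + 165*(1/846) = 16012/13581 + 55/282 = 1754113/1276614 ≈ 1.3740)
-O = -1*1754113/1276614 = -1754113/1276614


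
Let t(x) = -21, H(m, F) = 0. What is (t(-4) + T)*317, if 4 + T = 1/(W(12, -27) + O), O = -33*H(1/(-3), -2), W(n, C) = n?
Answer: -94783/12 ≈ -7898.6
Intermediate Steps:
O = 0 (O = -33*0 = 0)
T = -47/12 (T = -4 + 1/(12 + 0) = -4 + 1/12 = -47/12 ≈ -3.9167)
(t(-4) + T)*317 = (-21 - 47/12)*317 = -299/12*317 = -94783/12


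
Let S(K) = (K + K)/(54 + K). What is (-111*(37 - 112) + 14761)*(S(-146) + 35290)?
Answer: 18739898898/23 ≈ 8.1478e+8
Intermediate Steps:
S(K) = 2*K/(54 + K) (S(K) = (2*K)/(54 + K) = 2*K/(54 + K))
(-111*(37 - 112) + 14761)*(S(-146) + 35290) = (-111*(37 - 112) + 14761)*(2*(-146)/(54 - 146) + 35290) = (-111*(-75) + 14761)*(2*(-146)/(-92) + 35290) = (8325 + 14761)*(2*(-146)*(-1/92) + 35290) = 23086*(73/23 + 35290) = 23086*(811743/23) = 18739898898/23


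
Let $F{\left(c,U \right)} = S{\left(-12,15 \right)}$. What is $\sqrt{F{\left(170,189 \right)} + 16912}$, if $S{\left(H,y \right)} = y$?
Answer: $\sqrt{16927} \approx 130.1$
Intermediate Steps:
$F{\left(c,U \right)} = 15$
$\sqrt{F{\left(170,189 \right)} + 16912} = \sqrt{15 + 16912} = \sqrt{16927}$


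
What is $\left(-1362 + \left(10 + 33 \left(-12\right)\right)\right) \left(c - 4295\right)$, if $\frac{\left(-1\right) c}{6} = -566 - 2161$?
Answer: $-21093116$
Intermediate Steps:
$c = 16362$ ($c = - 6 \left(-566 - 2161\right) = \left(-6\right) \left(-2727\right) = 16362$)
$\left(-1362 + \left(10 + 33 \left(-12\right)\right)\right) \left(c - 4295\right) = \left(-1362 + \left(10 + 33 \left(-12\right)\right)\right) \left(16362 - 4295\right) = \left(-1362 + \left(10 - 396\right)\right) 12067 = \left(-1362 - 386\right) 12067 = \left(-1748\right) 12067 = -21093116$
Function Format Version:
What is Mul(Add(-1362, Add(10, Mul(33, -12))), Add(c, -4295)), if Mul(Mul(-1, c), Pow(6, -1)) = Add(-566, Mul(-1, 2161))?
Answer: -21093116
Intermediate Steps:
c = 16362 (c = Mul(-6, Add(-566, Mul(-1, 2161))) = Mul(-6, Add(-566, -2161)) = Mul(-6, -2727) = 16362)
Mul(Add(-1362, Add(10, Mul(33, -12))), Add(c, -4295)) = Mul(Add(-1362, Add(10, Mul(33, -12))), Add(16362, -4295)) = Mul(Add(-1362, Add(10, -396)), 12067) = Mul(Add(-1362, -386), 12067) = Mul(-1748, 12067) = -21093116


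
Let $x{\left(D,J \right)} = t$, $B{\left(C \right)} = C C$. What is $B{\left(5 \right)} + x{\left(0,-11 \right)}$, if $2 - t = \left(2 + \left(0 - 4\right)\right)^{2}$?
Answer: $23$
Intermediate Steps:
$B{\left(C \right)} = C^{2}$
$t = -2$ ($t = 2 - \left(2 + \left(0 - 4\right)\right)^{2} = 2 - \left(2 - 4\right)^{2} = 2 - \left(-2\right)^{2} = 2 - 4 = -2$)
$x{\left(D,J \right)} = -2$
$B{\left(5 \right)} + x{\left(0,-11 \right)} = 5^{2} - 2 = 25 - 2 = 23$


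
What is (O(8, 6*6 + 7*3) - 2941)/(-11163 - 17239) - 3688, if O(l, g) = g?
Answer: -52371846/14201 ≈ -3687.9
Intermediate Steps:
(O(8, 6*6 + 7*3) - 2941)/(-11163 - 17239) - 3688 = ((6*6 + 7*3) - 2941)/(-11163 - 17239) - 3688 = ((36 + 21) - 2941)/(-28402) - 3688 = (57 - 2941)*(-1/28402) - 3688 = -2884*(-1/28402) - 3688 = 1442/14201 - 3688 = -52371846/14201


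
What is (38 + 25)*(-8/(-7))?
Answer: 72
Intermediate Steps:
(38 + 25)*(-8/(-7)) = 63*(-8*(-⅐)) = 63*(8/7) = 72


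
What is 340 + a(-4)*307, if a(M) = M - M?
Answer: 340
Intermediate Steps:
a(M) = 0
340 + a(-4)*307 = 340 + 0*307 = 340 + 0 = 340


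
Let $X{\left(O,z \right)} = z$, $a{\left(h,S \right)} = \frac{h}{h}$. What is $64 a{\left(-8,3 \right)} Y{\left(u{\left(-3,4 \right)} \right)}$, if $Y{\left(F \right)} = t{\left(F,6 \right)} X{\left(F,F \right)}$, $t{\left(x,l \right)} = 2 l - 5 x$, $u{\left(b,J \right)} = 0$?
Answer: $0$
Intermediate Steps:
$t{\left(x,l \right)} = - 5 x + 2 l$
$a{\left(h,S \right)} = 1$
$Y{\left(F \right)} = F \left(12 - 5 F\right)$ ($Y{\left(F \right)} = \left(- 5 F + 2 \cdot 6\right) F = \left(- 5 F + 12\right) F = \left(12 - 5 F\right) F = F \left(12 - 5 F\right)$)
$64 a{\left(-8,3 \right)} Y{\left(u{\left(-3,4 \right)} \right)} = 64 \cdot 1 \cdot 0 \left(12 - 0\right) = 64 \cdot 0 \left(12 + 0\right) = 64 \cdot 0 \cdot 12 = 64 \cdot 0 = 0$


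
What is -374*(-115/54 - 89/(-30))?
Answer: -42262/135 ≈ -313.05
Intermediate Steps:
-374*(-115/54 - 89/(-30)) = -374*(-115*1/54 - 89*(-1/30)) = -374*(-115/54 + 89/30) = -374*113/135 = -42262/135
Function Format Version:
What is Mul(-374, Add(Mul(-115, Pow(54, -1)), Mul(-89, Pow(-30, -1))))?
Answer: Rational(-42262, 135) ≈ -313.05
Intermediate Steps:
Mul(-374, Add(Mul(-115, Pow(54, -1)), Mul(-89, Pow(-30, -1)))) = Mul(-374, Add(Mul(-115, Rational(1, 54)), Mul(-89, Rational(-1, 30)))) = Mul(-374, Add(Rational(-115, 54), Rational(89, 30))) = Mul(-374, Rational(113, 135)) = Rational(-42262, 135)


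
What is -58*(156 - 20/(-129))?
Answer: -1168352/129 ≈ -9057.0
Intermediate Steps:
-58*(156 - 20/(-129)) = -58*(156 - 20*(-1/129)) = -58*(156 + 20/129) = -58*20144/129 = -1168352/129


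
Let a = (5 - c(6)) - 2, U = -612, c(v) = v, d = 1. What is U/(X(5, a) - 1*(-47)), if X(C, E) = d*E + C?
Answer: -612/49 ≈ -12.490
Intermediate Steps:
a = -3 (a = (5 - 1*6) - 2 = (5 - 6) - 2 = -1 - 2 = -3)
X(C, E) = C + E (X(C, E) = 1*E + C = E + C = C + E)
U/(X(5, a) - 1*(-47)) = -612/((5 - 3) - 1*(-47)) = -612/(2 + 47) = -612/49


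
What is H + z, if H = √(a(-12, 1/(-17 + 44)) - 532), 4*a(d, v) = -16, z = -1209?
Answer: -1209 + 2*I*√134 ≈ -1209.0 + 23.152*I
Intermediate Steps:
a(d, v) = -4 (a(d, v) = (¼)*(-16) = -4)
H = 2*I*√134 (H = √(-4 - 532) = √(-536) = 2*I*√134 ≈ 23.152*I)
H + z = 2*I*√134 - 1209 = -1209 + 2*I*√134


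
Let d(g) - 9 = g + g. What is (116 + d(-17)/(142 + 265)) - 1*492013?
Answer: -200202104/407 ≈ -4.9190e+5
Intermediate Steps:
d(g) = 9 + 2*g (d(g) = 9 + (g + g) = 9 + 2*g)
(116 + d(-17)/(142 + 265)) - 1*492013 = (116 + (9 + 2*(-17))/(142 + 265)) - 1*492013 = (116 + (9 - 34)/407) - 492013 = (116 - 25*1/407) - 492013 = (116 - 25/407) - 492013 = 47187/407 - 492013 = -200202104/407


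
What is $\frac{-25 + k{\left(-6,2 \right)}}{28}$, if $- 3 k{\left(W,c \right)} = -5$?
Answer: $- \frac{5}{6} \approx -0.83333$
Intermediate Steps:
$k{\left(W,c \right)} = \frac{5}{3}$ ($k{\left(W,c \right)} = \left(- \frac{1}{3}\right) \left(-5\right) = \frac{5}{3}$)
$\frac{-25 + k{\left(-6,2 \right)}}{28} = \frac{-25 + \frac{5}{3}}{28} = \frac{1}{28} \left(- \frac{70}{3}\right) = - \frac{5}{6}$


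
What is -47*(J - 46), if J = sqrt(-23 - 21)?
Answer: 2162 - 94*I*sqrt(11) ≈ 2162.0 - 311.76*I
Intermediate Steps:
J = 2*I*sqrt(11) (J = sqrt(-44) = 2*I*sqrt(11) ≈ 6.6332*I)
-47*(J - 46) = -47*(2*I*sqrt(11) - 46) = -47*(-46 + 2*I*sqrt(11)) = 2162 - 94*I*sqrt(11)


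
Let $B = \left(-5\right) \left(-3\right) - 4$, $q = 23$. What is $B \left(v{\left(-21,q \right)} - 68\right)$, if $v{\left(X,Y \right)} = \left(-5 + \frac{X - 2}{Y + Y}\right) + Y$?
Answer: $- \frac{1111}{2} \approx -555.5$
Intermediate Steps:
$B = 11$ ($B = 15 - 4 = 11$)
$v{\left(X,Y \right)} = -5 + Y + \frac{-2 + X}{2 Y}$ ($v{\left(X,Y \right)} = \left(-5 + \frac{-2 + X}{2 Y}\right) + Y = -5 + Y + \frac{-2 + X}{2 Y}$)
$B \left(v{\left(-21,q \right)} - 68\right) = 11 \left(\frac{-1 + \frac{1}{2} \left(-21\right) + 23 \left(-5 + 23\right)}{23} - 68\right) = 11 \left(\frac{-1 - \frac{21}{2} + 23 \cdot 18}{23} - 68\right) = 11 \left(\frac{-1 - \frac{21}{2} + 414}{23} - 68\right) = 11 \left(\frac{1}{23} \cdot \frac{805}{2} - 68\right) = 11 \left(\frac{35}{2} - 68\right) = 11 \left(- \frac{101}{2}\right) = - \frac{1111}{2}$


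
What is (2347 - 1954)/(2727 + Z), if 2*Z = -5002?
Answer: 393/226 ≈ 1.7389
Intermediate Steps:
Z = -2501 (Z = (1/2)*(-5002) = -2501)
(2347 - 1954)/(2727 + Z) = (2347 - 1954)/(2727 - 2501) = 393/226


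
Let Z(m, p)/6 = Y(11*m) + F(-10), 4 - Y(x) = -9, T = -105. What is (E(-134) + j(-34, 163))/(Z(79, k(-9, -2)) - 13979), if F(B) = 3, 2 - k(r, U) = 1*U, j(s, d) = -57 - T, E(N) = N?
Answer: 86/13883 ≈ 0.0061946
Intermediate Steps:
Y(x) = 13 (Y(x) = 4 - 1*(-9) = 4 + 9 = 13)
j(s, d) = 48 (j(s, d) = -57 - 1*(-105) = -57 + 105 = 48)
k(r, U) = 2 - U
Z(m, p) = 96 (Z(m, p) = 6*(13 + 3) = 6*16 = 96)
(E(-134) + j(-34, 163))/(Z(79, k(-9, -2)) - 13979) = (-134 + 48)/(96 - 13979) = -86/(-13883) = -86*(-1/13883) = 86/13883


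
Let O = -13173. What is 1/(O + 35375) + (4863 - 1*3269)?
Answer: 35389989/22202 ≈ 1594.0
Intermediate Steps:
1/(O + 35375) + (4863 - 1*3269) = 1/(-13173 + 35375) + (4863 - 1*3269) = 1/22202 + (4863 - 3269) = 1/22202 + 1594 = 35389989/22202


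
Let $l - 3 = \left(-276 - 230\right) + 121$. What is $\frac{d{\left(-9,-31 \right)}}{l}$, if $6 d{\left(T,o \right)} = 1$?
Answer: $- \frac{1}{2292} \approx -0.0004363$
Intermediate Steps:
$d{\left(T,o \right)} = \frac{1}{6}$ ($d{\left(T,o \right)} = \frac{1}{6} \cdot 1 = \frac{1}{6}$)
$l = -382$ ($l = 3 + \left(\left(-276 - 230\right) + 121\right) = 3 + \left(-506 + 121\right) = 3 - 385 = -382$)
$\frac{d{\left(-9,-31 \right)}}{l} = \frac{1}{6 \left(-382\right)} = \frac{1}{6} \left(- \frac{1}{382}\right) = - \frac{1}{2292}$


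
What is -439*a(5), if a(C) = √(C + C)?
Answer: -439*√10 ≈ -1388.2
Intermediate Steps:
a(C) = √2*√C (a(C) = √(2*C) = √2*√C)
-439*a(5) = -439*√2*√5 = -439*√10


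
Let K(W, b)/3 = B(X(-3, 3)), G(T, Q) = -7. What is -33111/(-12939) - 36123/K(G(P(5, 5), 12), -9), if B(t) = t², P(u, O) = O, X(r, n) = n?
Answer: -51833500/38817 ≈ -1335.3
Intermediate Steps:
K(W, b) = 27 (K(W, b) = 3*3² = 3*9 = 27)
-33111/(-12939) - 36123/K(G(P(5, 5), 12), -9) = -33111/(-12939) - 36123/27 = -33111*(-1/12939) - 36123*1/27 = 11037/4313 - 12041/9 = -51833500/38817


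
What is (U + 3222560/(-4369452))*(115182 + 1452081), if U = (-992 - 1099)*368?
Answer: -439126731651103064/364121 ≈ -1.2060e+12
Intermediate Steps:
U = -769488 (U = -2091*368 = -769488)
(U + 3222560/(-4369452))*(115182 + 1452081) = (-769488 + 3222560/(-4369452))*(115182 + 1452081) = (-769488 + 3222560*(-1/4369452))*1567263 = (-769488 - 805640/1092363)*1567263 = -840561025784/1092363*1567263 = -439126731651103064/364121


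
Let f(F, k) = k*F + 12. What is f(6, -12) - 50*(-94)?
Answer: 4640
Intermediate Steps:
f(F, k) = 12 + F*k (f(F, k) = F*k + 12 = 12 + F*k)
f(6, -12) - 50*(-94) = (12 + 6*(-12)) - 50*(-94) = (12 - 72) + 4700 = -60 + 4700 = 4640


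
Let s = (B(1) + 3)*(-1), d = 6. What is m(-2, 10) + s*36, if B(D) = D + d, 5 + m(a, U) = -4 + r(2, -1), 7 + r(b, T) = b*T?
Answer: -378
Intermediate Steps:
r(b, T) = -7 + T*b (r(b, T) = -7 + b*T = -7 + T*b)
m(a, U) = -18 (m(a, U) = -5 + (-4 + (-7 - 1*2)) = -5 + (-4 + (-7 - 2)) = -5 + (-4 - 9) = -5 - 13 = -18)
B(D) = 6 + D (B(D) = D + 6 = 6 + D)
s = -10 (s = ((6 + 1) + 3)*(-1) = (7 + 3)*(-1) = 10*(-1) = -10)
m(-2, 10) + s*36 = -18 - 10*36 = -18 - 360 = -378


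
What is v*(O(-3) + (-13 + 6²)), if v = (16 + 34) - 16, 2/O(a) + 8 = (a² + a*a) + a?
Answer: 5542/7 ≈ 791.71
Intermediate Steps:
O(a) = 2/(-8 + a + 2*a²) (O(a) = 2/(-8 + ((a² + a*a) + a)) = 2/(-8 + ((a² + a²) + a)) = 2/(-8 + (2*a² + a)) = 2/(-8 + (a + 2*a²)) = 2/(-8 + a + 2*a²))
v = 34 (v = 50 - 16 = 34)
v*(O(-3) + (-13 + 6²)) = 34*(2/(-8 - 3 + 2*(-3)²) + (-13 + 6²)) = 34*(2/(-8 - 3 + 2*9) + (-13 + 36)) = 34*(2/(-8 - 3 + 18) + 23) = 34*(2/7 + 23) = 34*(163/7) = 5542/7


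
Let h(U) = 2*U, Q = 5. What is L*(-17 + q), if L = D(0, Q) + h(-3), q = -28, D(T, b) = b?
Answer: 45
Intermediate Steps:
L = -1 (L = 5 + 2*(-3) = 5 - 6 = -1)
L*(-17 + q) = -(-17 - 28) = -1*(-45) = 45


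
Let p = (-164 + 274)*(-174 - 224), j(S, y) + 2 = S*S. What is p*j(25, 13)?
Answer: -27274940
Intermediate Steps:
j(S, y) = -2 + S² (j(S, y) = -2 + S*S = -2 + S²)
p = -43780 (p = 110*(-398) = -43780)
p*j(25, 13) = -43780*(-2 + 25²) = -43780*(-2 + 625) = -43780*623 = -27274940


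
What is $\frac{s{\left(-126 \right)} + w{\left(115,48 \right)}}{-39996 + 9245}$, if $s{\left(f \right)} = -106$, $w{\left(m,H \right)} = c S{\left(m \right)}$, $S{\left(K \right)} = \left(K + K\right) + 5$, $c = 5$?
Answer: $- \frac{1069}{30751} \approx -0.034763$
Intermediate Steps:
$S{\left(K \right)} = 5 + 2 K$ ($S{\left(K \right)} = 2 K + 5 = 5 + 2 K$)
$w{\left(m,H \right)} = 25 + 10 m$ ($w{\left(m,H \right)} = 5 \left(5 + 2 m\right) = 25 + 10 m$)
$\frac{s{\left(-126 \right)} + w{\left(115,48 \right)}}{-39996 + 9245} = \frac{-106 + \left(25 + 10 \cdot 115\right)}{-39996 + 9245} = \frac{-106 + \left(25 + 1150\right)}{-30751} = \left(-106 + 1175\right) \left(- \frac{1}{30751}\right) = 1069 \left(- \frac{1}{30751}\right) = - \frac{1069}{30751}$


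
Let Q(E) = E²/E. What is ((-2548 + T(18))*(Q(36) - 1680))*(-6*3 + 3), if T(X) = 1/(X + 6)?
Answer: -125665305/2 ≈ -6.2833e+7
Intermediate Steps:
Q(E) = E
T(X) = 1/(6 + X)
((-2548 + T(18))*(Q(36) - 1680))*(-6*3 + 3) = ((-2548 + 1/(6 + 18))*(36 - 1680))*(-6*3 + 3) = ((-2548 + 1/24)*(-1644))*(-18 + 3) = ((-2548 + 1/24)*(-1644))*(-15) = -61151/24*(-1644)*(-15) = (8377687/2)*(-15) = -125665305/2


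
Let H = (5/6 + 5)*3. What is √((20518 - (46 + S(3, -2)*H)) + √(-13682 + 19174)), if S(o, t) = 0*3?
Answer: √(20472 + 2*√1373) ≈ 143.34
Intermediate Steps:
S(o, t) = 0
H = 35/2 (H = (5*(⅙) + 5)*3 = (⅚ + 5)*3 = (35/6)*3 = 35/2 ≈ 17.500)
√((20518 - (46 + S(3, -2)*H)) + √(-13682 + 19174)) = √((20518 - (46 + 0*(35/2))) + √(-13682 + 19174)) = √((20518 - (46 + 0)) + √5492) = √((20518 - 1*46) + 2*√1373) = √((20518 - 46) + 2*√1373) = √(20472 + 2*√1373)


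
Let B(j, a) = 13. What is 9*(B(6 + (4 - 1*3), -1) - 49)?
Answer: -324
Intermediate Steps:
9*(B(6 + (4 - 1*3), -1) - 49) = 9*(13 - 49) = 9*(-36) = -324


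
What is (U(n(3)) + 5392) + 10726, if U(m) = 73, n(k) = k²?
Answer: 16191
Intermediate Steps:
(U(n(3)) + 5392) + 10726 = (73 + 5392) + 10726 = 5465 + 10726 = 16191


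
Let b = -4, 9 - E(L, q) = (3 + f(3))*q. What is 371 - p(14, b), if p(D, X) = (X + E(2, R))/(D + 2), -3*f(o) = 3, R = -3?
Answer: 5925/16 ≈ 370.31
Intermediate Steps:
f(o) = -1 (f(o) = -⅓*3 = -1)
E(L, q) = 9 - 2*q (E(L, q) = 9 - (3 - 1)*q = 9 - 2*q)
p(D, X) = (15 + X)/(2 + D) (p(D, X) = (X + (9 - 2*(-3)))/(D + 2) = (X + (9 + 6))/(2 + D) = (X + 15)/(2 + D) = (15 + X)/(2 + D))
371 - p(14, b) = 371 - (15 - 4)/(2 + 14) = 371 - 11/16 = 5925/16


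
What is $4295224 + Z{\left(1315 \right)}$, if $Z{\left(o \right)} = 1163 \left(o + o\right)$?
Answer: $7353914$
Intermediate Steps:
$Z{\left(o \right)} = 2326 o$ ($Z{\left(o \right)} = 1163 \cdot 2 o = 2326 o$)
$4295224 + Z{\left(1315 \right)} = 4295224 + 2326 \cdot 1315 = 4295224 + 3058690 = 7353914$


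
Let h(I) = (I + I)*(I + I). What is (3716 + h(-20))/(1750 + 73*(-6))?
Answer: 1329/328 ≈ 4.0518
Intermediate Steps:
h(I) = 4*I² (h(I) = (2*I)*(2*I) = 4*I²)
(3716 + h(-20))/(1750 + 73*(-6)) = (3716 + 4*(-20)²)/(1750 + 73*(-6)) = (3716 + 4*400)/(1750 - 438) = (3716 + 1600)/1312 = 5316*(1/1312) = 1329/328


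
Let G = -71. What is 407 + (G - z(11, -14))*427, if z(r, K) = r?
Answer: -34607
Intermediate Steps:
407 + (G - z(11, -14))*427 = 407 + (-71 - 1*11)*427 = 407 + (-71 - 11)*427 = 407 - 82*427 = 407 - 35014 = -34607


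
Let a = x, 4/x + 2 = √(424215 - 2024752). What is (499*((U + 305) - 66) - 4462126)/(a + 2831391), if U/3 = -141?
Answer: -20637360278081555666/12831177067036528381 - 18215768*I*√1600537/12831177067036528381 ≈ -1.6084 - 1.796e-9*I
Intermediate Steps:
U = -423 (U = 3*(-141) = -423)
x = 4/(-2 + I*√1600537) (x = 4/(-2 + √(424215 - 2024752)) = 4/(-2 + √(-1600537)) = 4/(-2 + I*√1600537) ≈ -4.9983e-6 - 0.0031617*I)
a = -8/1600541 - 4*I*√1600537/1600541 ≈ -4.9983e-6 - 0.0031617*I
(499*((U + 305) - 66) - 4462126)/(a + 2831391) = (499*((-423 + 305) - 66) - 4462126)/((-8/1600541 - 4*I*√1600537/1600541) + 2831391) = (499*(-118 - 66) - 4462126)/(4531757382523/1600541 - 4*I*√1600537/1600541) = (499*(-184) - 4462126)/(4531757382523/1600541 - 4*I*√1600537/1600541) = (-91816 - 4462126)/(4531757382523/1600541 - 4*I*√1600537/1600541) = -4553942/(4531757382523/1600541 - 4*I*√1600537/1600541)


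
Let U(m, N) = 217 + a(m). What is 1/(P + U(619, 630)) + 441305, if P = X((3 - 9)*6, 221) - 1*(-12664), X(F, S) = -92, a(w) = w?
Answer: 5917017441/13408 ≈ 4.4131e+5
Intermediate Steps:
U(m, N) = 217 + m
P = 12572 (P = -92 - 1*(-12664) = -92 + 12664 = 12572)
1/(P + U(619, 630)) + 441305 = 1/(12572 + (217 + 619)) + 441305 = 1/(12572 + 836) + 441305 = 1/13408 + 441305 = 5917017441/13408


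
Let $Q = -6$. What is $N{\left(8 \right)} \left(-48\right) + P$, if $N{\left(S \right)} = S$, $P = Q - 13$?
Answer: $-403$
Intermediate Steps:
$P = -19$ ($P = -6 - 13 = -19$)
$N{\left(8 \right)} \left(-48\right) + P = 8 \left(-48\right) - 19 = -384 - 19 = -403$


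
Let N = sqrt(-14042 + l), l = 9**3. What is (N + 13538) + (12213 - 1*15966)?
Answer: 9785 + I*sqrt(13313) ≈ 9785.0 + 115.38*I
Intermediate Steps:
l = 729
N = I*sqrt(13313) (N = sqrt(-14042 + 729) = sqrt(-13313) = I*sqrt(13313) ≈ 115.38*I)
(N + 13538) + (12213 - 1*15966) = (I*sqrt(13313) + 13538) + (12213 - 1*15966) = (13538 + I*sqrt(13313)) + (12213 - 15966) = (13538 + I*sqrt(13313)) - 3753 = 9785 + I*sqrt(13313)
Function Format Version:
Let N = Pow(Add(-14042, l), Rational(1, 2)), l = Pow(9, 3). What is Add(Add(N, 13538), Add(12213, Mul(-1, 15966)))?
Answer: Add(9785, Mul(I, Pow(13313, Rational(1, 2)))) ≈ Add(9785.0, Mul(115.38, I))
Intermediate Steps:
l = 729
N = Mul(I, Pow(13313, Rational(1, 2))) (N = Pow(Add(-14042, 729), Rational(1, 2)) = Pow(-13313, Rational(1, 2)) = Mul(I, Pow(13313, Rational(1, 2))) ≈ Mul(115.38, I))
Add(Add(N, 13538), Add(12213, Mul(-1, 15966))) = Add(Add(Mul(I, Pow(13313, Rational(1, 2))), 13538), Add(12213, Mul(-1, 15966))) = Add(Add(13538, Mul(I, Pow(13313, Rational(1, 2)))), Add(12213, -15966)) = Add(Add(13538, Mul(I, Pow(13313, Rational(1, 2)))), -3753) = Add(9785, Mul(I, Pow(13313, Rational(1, 2))))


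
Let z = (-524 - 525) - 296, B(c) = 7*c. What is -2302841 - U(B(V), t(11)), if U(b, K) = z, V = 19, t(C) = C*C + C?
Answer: -2301496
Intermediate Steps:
t(C) = C + C² (t(C) = C² + C = C + C²)
z = -1345 (z = -1049 - 296 = -1345)
U(b, K) = -1345
-2302841 - U(B(V), t(11)) = -2302841 - 1*(-1345) = -2302841 + 1345 = -2301496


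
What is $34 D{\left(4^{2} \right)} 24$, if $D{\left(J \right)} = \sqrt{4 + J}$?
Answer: $1632 \sqrt{5} \approx 3649.3$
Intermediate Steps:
$34 D{\left(4^{2} \right)} 24 = 34 \sqrt{4 + 4^{2}} \cdot 24 = 34 \sqrt{4 + 16} \cdot 24 = 34 \sqrt{20} \cdot 24 = 34 \cdot 2 \sqrt{5} \cdot 24 = 68 \sqrt{5} \cdot 24 = 1632 \sqrt{5}$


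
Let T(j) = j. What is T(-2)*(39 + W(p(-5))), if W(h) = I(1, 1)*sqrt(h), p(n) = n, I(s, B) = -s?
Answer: -78 + 2*I*sqrt(5) ≈ -78.0 + 4.4721*I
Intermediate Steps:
W(h) = -sqrt(h) (W(h) = (-1*1)*sqrt(h) = -sqrt(h))
T(-2)*(39 + W(p(-5))) = -2*(39 - sqrt(-5)) = -2*(39 - I*sqrt(5)) = -78 + 2*I*sqrt(5)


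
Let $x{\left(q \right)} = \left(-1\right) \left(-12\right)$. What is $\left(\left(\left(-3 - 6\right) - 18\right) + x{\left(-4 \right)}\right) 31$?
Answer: $-465$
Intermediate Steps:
$x{\left(q \right)} = 12$
$\left(\left(\left(-3 - 6\right) - 18\right) + x{\left(-4 \right)}\right) 31 = \left(\left(\left(-3 - 6\right) - 18\right) + 12\right) 31 = \left(\left(-9 - 18\right) + 12\right) 31 = \left(-27 + 12\right) 31 = \left(-15\right) 31 = -465$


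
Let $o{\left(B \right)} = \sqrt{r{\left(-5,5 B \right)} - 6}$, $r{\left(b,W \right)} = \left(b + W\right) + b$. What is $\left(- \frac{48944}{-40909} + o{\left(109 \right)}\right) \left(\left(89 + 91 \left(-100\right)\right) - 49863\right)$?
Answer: $- \frac{58276487774}{40909} \approx -1.4245 \cdot 10^{6}$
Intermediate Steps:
$r{\left(b,W \right)} = W + 2 b$ ($r{\left(b,W \right)} = \left(W + b\right) + b = W + 2 b$)
$o{\left(B \right)} = \sqrt{-16 + 5 B}$ ($o{\left(B \right)} = \sqrt{\left(5 B + 2 \left(-5\right)\right) - 6} = \sqrt{\left(5 B - 10\right) - 6} = \sqrt{\left(-10 + 5 B\right) - 6} = \sqrt{-16 + 5 B}$)
$\left(- \frac{48944}{-40909} + o{\left(109 \right)}\right) \left(\left(89 + 91 \left(-100\right)\right) - 49863\right) = \left(- \frac{48944}{-40909} + \sqrt{-16 + 5 \cdot 109}\right) \left(\left(89 + 91 \left(-100\right)\right) - 49863\right) = \left(\left(-48944\right) \left(- \frac{1}{40909}\right) + \sqrt{-16 + 545}\right) \left(\left(89 - 9100\right) - 49863\right) = \left(\frac{48944}{40909} + \sqrt{529}\right) \left(-9011 - 49863\right) = \left(\frac{48944}{40909} + 23\right) \left(-58874\right) = \frac{989851}{40909} \left(-58874\right) = - \frac{58276487774}{40909}$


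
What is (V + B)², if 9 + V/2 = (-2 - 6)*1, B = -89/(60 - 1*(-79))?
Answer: 23184225/19321 ≈ 1199.9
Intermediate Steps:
B = -89/139 (B = -89/(60 + 79) = -89/139 ≈ -0.64029)
V = -34 (V = -18 + 2*((-2 - 6)*1) = -18 + 2*(-8*1) = -18 + 2*(-8) = -18 - 16 = -34)
(V + B)² = (-34 - 89/139)² = (-4815/139)² = 23184225/19321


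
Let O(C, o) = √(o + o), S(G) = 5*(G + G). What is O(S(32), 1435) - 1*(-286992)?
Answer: 286992 + √2870 ≈ 2.8705e+5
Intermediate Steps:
S(G) = 10*G (S(G) = 5*(2*G) = 10*G)
O(C, o) = √2*√o (O(C, o) = √(2*o) = √2*√o)
O(S(32), 1435) - 1*(-286992) = √2*√1435 - 1*(-286992) = √2870 + 286992 = 286992 + √2870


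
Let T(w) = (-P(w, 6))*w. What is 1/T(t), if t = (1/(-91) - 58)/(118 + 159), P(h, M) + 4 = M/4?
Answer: -50414/26395 ≈ -1.9100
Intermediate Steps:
P(h, M) = -4 + M/4
t = -5279/25207 (t = (-1/91 - 58)/277 = -5279/91*1/277 = -5279/25207 ≈ -0.20943)
T(w) = 5*w/2 (T(w) = (-(-4 + (¼)*6))*w = (-(-4 + 3/2))*w = (-1*(-5/2))*w = 5*w/2)
1/T(t) = 1/((5/2)*(-5279/25207)) = 1/(-26395/50414) = -50414/26395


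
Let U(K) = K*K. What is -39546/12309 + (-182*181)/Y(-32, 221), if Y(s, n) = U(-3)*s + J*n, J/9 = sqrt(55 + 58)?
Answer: -94138672082/29109074049 - 1040026*sqrt(113)/7094583 ≈ -4.7923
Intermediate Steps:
J = 9*sqrt(113) (J = 9*sqrt(55 + 58) = 9*sqrt(113) ≈ 95.671)
U(K) = K**2
Y(s, n) = 9*s + 9*n*sqrt(113) (Y(s, n) = (-3)**2*s + (9*sqrt(113))*n = 9*s + 9*n*sqrt(113))
-39546/12309 + (-182*181)/Y(-32, 221) = -39546/12309 + (-182*181)/(9*(-32) + 9*221*sqrt(113)) = -39546*1/12309 - 32942/(-288 + 1989*sqrt(113)) = -13182/4103 - 32942/(-288 + 1989*sqrt(113))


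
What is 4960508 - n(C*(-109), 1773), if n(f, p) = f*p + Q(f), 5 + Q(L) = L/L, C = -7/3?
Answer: 4509579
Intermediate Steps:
C = -7/3 (C = -7*⅓ = -7/3 ≈ -2.3333)
Q(L) = -4 (Q(L) = -5 + L/L = -5 + 1 = -4)
n(f, p) = -4 + f*p (n(f, p) = f*p - 4 = -4 + f*p)
4960508 - n(C*(-109), 1773) = 4960508 - (-4 - 7/3*(-109)*1773) = 4960508 - (-4 + (763/3)*1773) = 4960508 - (-4 + 450933) = 4960508 - 1*450929 = 4960508 - 450929 = 4509579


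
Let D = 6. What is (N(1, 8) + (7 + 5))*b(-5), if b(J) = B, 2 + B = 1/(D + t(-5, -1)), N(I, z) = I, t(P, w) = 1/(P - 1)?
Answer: -832/35 ≈ -23.771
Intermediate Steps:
t(P, w) = 1/(-1 + P)
B = -64/35 (B = -2 + 1/(6 + 1/(-1 - 5)) = -2 + 1/(6 + 1/(-6)) = -2 + 1/(6 - ⅙) = -2 + 1/(35/6) = -2 + 6/35 = -64/35 ≈ -1.8286)
b(J) = -64/35
(N(1, 8) + (7 + 5))*b(-5) = (1 + (7 + 5))*(-64/35) = (1 + 12)*(-64/35) = 13*(-64/35) = -832/35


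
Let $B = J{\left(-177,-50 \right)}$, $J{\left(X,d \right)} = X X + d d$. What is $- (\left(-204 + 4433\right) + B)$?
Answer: $-38058$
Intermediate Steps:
$J{\left(X,d \right)} = X^{2} + d^{2}$
$B = 33829$ ($B = \left(-177\right)^{2} + \left(-50\right)^{2} = 31329 + 2500 = 33829$)
$- (\left(-204 + 4433\right) + B) = - (\left(-204 + 4433\right) + 33829) = - (4229 + 33829) = \left(-1\right) 38058 = -38058$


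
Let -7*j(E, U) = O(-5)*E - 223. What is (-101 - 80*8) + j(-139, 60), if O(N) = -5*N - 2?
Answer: -1767/7 ≈ -252.43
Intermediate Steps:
O(N) = -2 - 5*N
j(E, U) = 223/7 - 23*E/7 (j(E, U) = -((-2 - 5*(-5))*E - 223)/7 = -((-2 + 25)*E - 223)/7 = -(23*E - 223)/7 = -(-223 + 23*E)/7 = 223/7 - 23*E/7)
(-101 - 80*8) + j(-139, 60) = (-101 - 80*8) + (223/7 - 23/7*(-139)) = (-101 - 640) + (223/7 + 3197/7) = -741 + 3420/7 = -1767/7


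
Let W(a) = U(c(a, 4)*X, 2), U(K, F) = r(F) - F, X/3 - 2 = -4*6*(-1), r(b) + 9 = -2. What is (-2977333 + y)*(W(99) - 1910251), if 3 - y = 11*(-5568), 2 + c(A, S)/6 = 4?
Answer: 5570486465648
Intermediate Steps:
c(A, S) = 12 (c(A, S) = -12 + 6*4 = -12 + 24 = 12)
y = 61251 (y = 3 - 11*(-5568) = 3 - 1*(-61248) = 3 + 61248 = 61251)
r(b) = -11 (r(b) = -9 - 2 = -11)
X = 78 (X = 6 + 3*(-4*6*(-1)) = 6 + 3*(-24*(-1)) = 6 + 3*24 = 6 + 72 = 78)
U(K, F) = -11 - F
W(a) = -13 (W(a) = -11 - 1*2 = -11 - 2 = -13)
(-2977333 + y)*(W(99) - 1910251) = (-2977333 + 61251)*(-13 - 1910251) = -2916082*(-1910264) = 5570486465648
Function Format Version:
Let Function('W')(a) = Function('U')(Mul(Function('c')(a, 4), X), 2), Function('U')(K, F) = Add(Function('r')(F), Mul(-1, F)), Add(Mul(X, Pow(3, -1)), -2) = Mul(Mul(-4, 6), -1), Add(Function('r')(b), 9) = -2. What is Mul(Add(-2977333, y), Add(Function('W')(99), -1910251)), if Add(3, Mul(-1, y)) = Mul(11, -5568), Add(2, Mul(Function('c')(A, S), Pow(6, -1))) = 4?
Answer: 5570486465648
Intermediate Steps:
Function('c')(A, S) = 12 (Function('c')(A, S) = Add(-12, Mul(6, 4)) = Add(-12, 24) = 12)
y = 61251 (y = Add(3, Mul(-1, Mul(11, -5568))) = Add(3, Mul(-1, -61248)) = Add(3, 61248) = 61251)
Function('r')(b) = -11 (Function('r')(b) = Add(-9, -2) = -11)
X = 78 (X = Add(6, Mul(3, Mul(Mul(-4, 6), -1))) = Add(6, Mul(3, Mul(-24, -1))) = Add(6, Mul(3, 24)) = Add(6, 72) = 78)
Function('U')(K, F) = Add(-11, Mul(-1, F))
Function('W')(a) = -13 (Function('W')(a) = Add(-11, Mul(-1, 2)) = Add(-11, -2) = -13)
Mul(Add(-2977333, y), Add(Function('W')(99), -1910251)) = Mul(Add(-2977333, 61251), Add(-13, -1910251)) = Mul(-2916082, -1910264) = 5570486465648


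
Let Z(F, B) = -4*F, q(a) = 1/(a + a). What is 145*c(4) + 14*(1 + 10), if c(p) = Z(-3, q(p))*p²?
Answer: 27994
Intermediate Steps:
q(a) = 1/(2*a)
c(p) = 12*p² (c(p) = (-4*(-3))*p² = 12*p²)
145*c(4) + 14*(1 + 10) = 145*(12*4²) + 14*(1 + 10) = 145*(12*16) + 14*11 = 145*192 + 154 = 27840 + 154 = 27994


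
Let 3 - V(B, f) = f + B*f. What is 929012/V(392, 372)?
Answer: -929012/146193 ≈ -6.3547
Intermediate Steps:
V(B, f) = 3 - f - B*f (V(B, f) = 3 - (f + B*f) = 3 + (-f - B*f) = 3 - f - B*f)
929012/V(392, 372) = 929012/(3 - 1*372 - 1*392*372) = 929012/(3 - 372 - 145824) = 929012/(-146193) = 929012*(-1/146193) = -929012/146193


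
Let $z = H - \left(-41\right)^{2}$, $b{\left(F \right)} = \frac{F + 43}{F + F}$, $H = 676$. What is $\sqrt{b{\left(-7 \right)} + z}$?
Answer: $\frac{i \sqrt{49371}}{7} \approx 31.742 i$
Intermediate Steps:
$b{\left(F \right)} = \frac{43 + F}{2 F}$
$z = -1005$ ($z = 676 - \left(-41\right)^{2} = 676 - 1681 = -1005$)
$\sqrt{b{\left(-7 \right)} + z} = \sqrt{\frac{43 - 7}{2 \left(-7\right)} - 1005} = \sqrt{\frac{1}{2} \left(- \frac{1}{7}\right) 36 - 1005} = \sqrt{- \frac{18}{7} - 1005} = \sqrt{- \frac{7053}{7}} = \frac{i \sqrt{49371}}{7}$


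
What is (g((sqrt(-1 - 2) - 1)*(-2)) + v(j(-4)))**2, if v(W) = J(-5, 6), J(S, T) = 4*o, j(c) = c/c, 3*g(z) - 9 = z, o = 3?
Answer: 2197/9 - 188*I*sqrt(3)/9 ≈ 244.11 - 36.181*I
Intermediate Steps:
g(z) = 3 + z/3
j(c) = 1
J(S, T) = 12 (J(S, T) = 4*3 = 12)
v(W) = 12
(g((sqrt(-1 - 2) - 1)*(-2)) + v(j(-4)))**2 = ((3 + ((sqrt(-1 - 2) - 1)*(-2))/3) + 12)**2 = ((3 + ((sqrt(-3) - 1)*(-2))/3) + 12)**2 = ((3 + ((I*sqrt(3) - 1)*(-2))/3) + 12)**2 = ((3 + ((-1 + I*sqrt(3))*(-2))/3) + 12)**2 = ((3 + (2 - 2*I*sqrt(3))/3) + 12)**2 = ((3 + (2/3 - 2*I*sqrt(3)/3)) + 12)**2 = ((11/3 - 2*I*sqrt(3)/3) + 12)**2 = (47/3 - 2*I*sqrt(3)/3)**2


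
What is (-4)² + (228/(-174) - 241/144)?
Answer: 54355/4176 ≈ 13.016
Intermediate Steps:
(-4)² + (228/(-174) - 241/144) = 16 + (228*(-1/174) - 241*1/144) = 16 + (-38/29 - 241/144) = 16 - 12461/4176 = 54355/4176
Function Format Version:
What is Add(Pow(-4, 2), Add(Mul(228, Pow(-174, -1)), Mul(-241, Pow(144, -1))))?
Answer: Rational(54355, 4176) ≈ 13.016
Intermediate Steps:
Add(Pow(-4, 2), Add(Mul(228, Pow(-174, -1)), Mul(-241, Pow(144, -1)))) = Add(16, Add(Mul(228, Rational(-1, 174)), Mul(-241, Rational(1, 144)))) = Add(16, Add(Rational(-38, 29), Rational(-241, 144))) = Add(16, Rational(-12461, 4176)) = Rational(54355, 4176)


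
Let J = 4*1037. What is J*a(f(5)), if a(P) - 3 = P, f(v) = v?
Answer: 33184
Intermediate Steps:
a(P) = 3 + P
J = 4148
J*a(f(5)) = 4148*(3 + 5) = 4148*8 = 33184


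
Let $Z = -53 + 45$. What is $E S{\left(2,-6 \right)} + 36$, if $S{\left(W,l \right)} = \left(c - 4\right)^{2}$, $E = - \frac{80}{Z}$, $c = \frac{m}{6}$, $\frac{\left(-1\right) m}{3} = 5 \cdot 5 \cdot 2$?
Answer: $8446$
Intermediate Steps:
$Z = -8$
$m = -150$ ($m = - 3 \cdot 5 \cdot 5 \cdot 2 = - 3 \cdot 25 \cdot 2 = \left(-3\right) 50 = -150$)
$c = -25$ ($c = - \frac{150}{6} = \left(-150\right) \frac{1}{6} = -25$)
$E = 10$ ($E = - \frac{80}{-8} = \left(-80\right) \left(- \frac{1}{8}\right) = 10$)
$S{\left(W,l \right)} = 841$ ($S{\left(W,l \right)} = \left(-25 - 4\right)^{2} = \left(-29\right)^{2} = 841$)
$E S{\left(2,-6 \right)} + 36 = 10 \cdot 841 + 36 = 8410 + 36 = 8446$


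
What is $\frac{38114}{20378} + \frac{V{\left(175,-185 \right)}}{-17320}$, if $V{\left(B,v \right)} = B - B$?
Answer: $\frac{19057}{10189} \approx 1.8703$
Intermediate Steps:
$V{\left(B,v \right)} = 0$
$\frac{38114}{20378} + \frac{V{\left(175,-185 \right)}}{-17320} = \frac{38114}{20378} + \frac{0}{-17320} = 38114 \cdot \frac{1}{20378} + 0 \left(- \frac{1}{17320}\right) = \frac{19057}{10189} + 0 = \frac{19057}{10189}$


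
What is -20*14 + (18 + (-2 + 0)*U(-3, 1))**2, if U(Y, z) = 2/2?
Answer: -24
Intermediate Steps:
U(Y, z) = 1 (U(Y, z) = 2*(1/2) = 1)
-20*14 + (18 + (-2 + 0)*U(-3, 1))**2 = -20*14 + (18 + (-2 + 0)*1)**2 = -280 + (18 - 2*1)**2 = -280 + (18 - 2)**2 = -280 + 16**2 = -280 + 256 = -24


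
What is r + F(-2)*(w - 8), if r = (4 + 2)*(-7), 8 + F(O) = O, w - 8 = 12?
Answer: -162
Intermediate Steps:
w = 20 (w = 8 + 12 = 20)
F(O) = -8 + O
r = -42 (r = 6*(-7) = -42)
r + F(-2)*(w - 8) = -42 + (-8 - 2)*(20 - 8) = -42 - 10*12 = -42 - 120 = -162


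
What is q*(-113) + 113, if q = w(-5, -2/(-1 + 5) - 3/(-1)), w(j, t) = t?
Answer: -339/2 ≈ -169.50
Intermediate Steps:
q = 5/2 (q = -2/(-1 + 5) - 3/(-1) = -2/4 - 3*(-1) = -2*¼ + 3 = -½ + 3 = 5/2 ≈ 2.5000)
q*(-113) + 113 = (5/2)*(-113) + 113 = -565/2 + 113 = -339/2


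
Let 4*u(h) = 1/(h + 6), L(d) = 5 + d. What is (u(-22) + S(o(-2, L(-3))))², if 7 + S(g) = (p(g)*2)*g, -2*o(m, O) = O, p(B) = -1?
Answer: 103041/4096 ≈ 25.156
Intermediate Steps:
o(m, O) = -O/2
u(h) = 1/(4*(6 + h)) (u(h) = 1/(4*(h + 6)) = 1/(4*(6 + h)))
S(g) = -7 - 2*g (S(g) = -7 + (-1*2)*g = -7 - 2*g)
(u(-22) + S(o(-2, L(-3))))² = (1/(4*(6 - 22)) + (-7 - (-1)*(5 - 3)))² = ((¼)/(-16) + (-7 - (-1)*2))² = ((¼)*(-1/16) + (-7 - 2*(-1)))² = (-1/64 + (-7 + 2))² = (-1/64 - 5)² = (-321/64)² = 103041/4096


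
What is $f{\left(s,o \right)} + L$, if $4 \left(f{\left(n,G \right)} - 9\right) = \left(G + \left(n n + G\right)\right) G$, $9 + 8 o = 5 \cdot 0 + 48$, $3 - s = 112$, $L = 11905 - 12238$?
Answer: $\frac{1813485}{128} \approx 14168.0$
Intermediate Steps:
$L = -333$
$s = -109$ ($s = 3 - 112 = -109$)
$o = \frac{39}{8}$ ($o = - \frac{9}{8} + \frac{5 \cdot 0 + 48}{8} = - \frac{9}{8} + \frac{0 + 48}{8} = - \frac{9}{8} + \frac{1}{8} \cdot 48 = - \frac{9}{8} + 6 = \frac{39}{8} \approx 4.875$)
$f{\left(n,G \right)} = 9 + \frac{G \left(n^{2} + 2 G\right)}{4}$ ($f{\left(n,G \right)} = 9 + \frac{\left(G + \left(n n + G\right)\right) G}{4} = 9 + \frac{\left(G + \left(n^{2} + G\right)\right) G}{4} = 9 + \frac{\left(G + \left(G + n^{2}\right)\right) G}{4} = 9 + \frac{\left(n^{2} + 2 G\right) G}{4} = 9 + \frac{G \left(n^{2} + 2 G\right)}{4}$)
$f{\left(s,o \right)} + L = \left(9 + \frac{\left(\frac{39}{8}\right)^{2}}{2} + \frac{1}{4} \cdot \frac{39}{8} \left(-109\right)^{2}\right) - 333 = \left(9 + \frac{1}{2} \cdot \frac{1521}{64} + \frac{1}{4} \cdot \frac{39}{8} \cdot 11881\right) - 333 = \left(9 + \frac{1521}{128} + \frac{463359}{32}\right) - 333 = \frac{1856109}{128} - 333 = \frac{1813485}{128}$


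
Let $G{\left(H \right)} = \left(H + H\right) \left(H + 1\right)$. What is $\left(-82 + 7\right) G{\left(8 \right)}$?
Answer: $-10800$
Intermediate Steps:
$G{\left(H \right)} = 2 H \left(1 + H\right)$
$\left(-82 + 7\right) G{\left(8 \right)} = \left(-82 + 7\right) 2 \cdot 8 \left(1 + 8\right) = - 75 \cdot 2 \cdot 8 \cdot 9 = \left(-75\right) 144 = -10800$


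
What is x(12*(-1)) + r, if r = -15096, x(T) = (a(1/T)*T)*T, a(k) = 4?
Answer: -14520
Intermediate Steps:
x(T) = 4*T² (x(T) = (4*T)*T = 4*T²)
x(12*(-1)) + r = 4*(12*(-1))² - 15096 = 4*(-12)² - 15096 = 4*144 - 15096 = 576 - 15096 = -14520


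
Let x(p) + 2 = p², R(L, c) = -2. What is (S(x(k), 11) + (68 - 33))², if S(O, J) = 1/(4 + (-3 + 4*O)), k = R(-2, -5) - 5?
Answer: 43771456/35721 ≈ 1225.4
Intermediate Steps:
k = -7 (k = -2 - 5 = -7)
x(p) = -2 + p²
S(O, J) = 1/(1 + 4*O)
(S(x(k), 11) + (68 - 33))² = (1/(1 + 4*(-2 + (-7)²)) + (68 - 33))² = (1/(1 + 4*(-2 + 49)) + 35)² = (1/(1 + 4*47) + 35)² = (1/(1 + 188) + 35)² = (1/189 + 35)² = (6616/189)² = 43771456/35721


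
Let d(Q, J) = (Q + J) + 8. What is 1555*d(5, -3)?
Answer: 15550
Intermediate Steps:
d(Q, J) = 8 + J + Q (d(Q, J) = (J + Q) + 8 = 8 + J + Q)
1555*d(5, -3) = 1555*(8 - 3 + 5) = 1555*10 = 15550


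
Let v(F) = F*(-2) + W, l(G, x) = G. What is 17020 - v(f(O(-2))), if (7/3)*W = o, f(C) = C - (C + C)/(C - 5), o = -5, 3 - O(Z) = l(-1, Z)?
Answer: 119323/7 ≈ 17046.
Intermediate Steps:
O(Z) = 4 (O(Z) = 3 - 1*(-1) = 3 + 1 = 4)
f(C) = C - 2*C/(-5 + C)
W = -15/7 (W = (3/7)*(-5) = -15/7 ≈ -2.1429)
v(F) = -15/7 - 2*F (v(F) = F*(-2) - 15/7 = -2*F - 15/7 = -15/7 - 2*F)
17020 - v(f(O(-2))) = 17020 - (-15/7 - 8*(-7 + 4)/(-5 + 4)) = 17020 - (-15/7 - 8*(-3)/(-1)) = 17020 - (-15/7 - 8*(-1)*(-3)) = 17020 - (-15/7 - 2*12) = 17020 - (-15/7 - 24) = 17020 - 1*(-183/7) = 17020 + 183/7 = 119323/7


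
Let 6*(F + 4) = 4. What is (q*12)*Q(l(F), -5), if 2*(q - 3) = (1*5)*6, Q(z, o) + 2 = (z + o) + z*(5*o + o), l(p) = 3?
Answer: -20304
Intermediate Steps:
F = -10/3 (F = -4 + (⅙)*4 = -4 + ⅔ = -10/3 ≈ -3.3333)
Q(z, o) = -2 + o + z + 6*o*z (Q(z, o) = -2 + ((z + o) + z*(5*o + o)) = -2 + ((o + z) + z*(6*o)) = -2 + ((o + z) + 6*o*z) = -2 + (o + z + 6*o*z) = -2 + o + z + 6*o*z)
q = 18 (q = 3 + ((1*5)*6)/2 = 3 + (5*6)/2 = 3 + (½)*30 = 3 + 15 = 18)
(q*12)*Q(l(F), -5) = (18*12)*(-2 - 5 + 3 + 6*(-5)*3) = 216*(-2 - 5 + 3 - 90) = 216*(-94) = -20304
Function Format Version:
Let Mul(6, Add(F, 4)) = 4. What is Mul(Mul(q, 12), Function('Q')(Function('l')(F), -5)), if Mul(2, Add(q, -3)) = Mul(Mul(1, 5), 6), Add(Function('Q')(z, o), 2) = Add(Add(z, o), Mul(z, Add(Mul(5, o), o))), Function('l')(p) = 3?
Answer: -20304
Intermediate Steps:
F = Rational(-10, 3) (F = Add(-4, Mul(Rational(1, 6), 4)) = Add(-4, Rational(2, 3)) = Rational(-10, 3) ≈ -3.3333)
Function('Q')(z, o) = Add(-2, o, z, Mul(6, o, z)) (Function('Q')(z, o) = Add(-2, Add(Add(z, o), Mul(z, Add(Mul(5, o), o)))) = Add(-2, Add(Add(o, z), Mul(z, Mul(6, o)))) = Add(-2, Add(Add(o, z), Mul(6, o, z))) = Add(-2, Add(o, z, Mul(6, o, z))) = Add(-2, o, z, Mul(6, o, z)))
q = 18 (q = Add(3, Mul(Rational(1, 2), Mul(Mul(1, 5), 6))) = Add(3, Mul(Rational(1, 2), Mul(5, 6))) = Add(3, Mul(Rational(1, 2), 30)) = Add(3, 15) = 18)
Mul(Mul(q, 12), Function('Q')(Function('l')(F), -5)) = Mul(Mul(18, 12), Add(-2, -5, 3, Mul(6, -5, 3))) = Mul(216, Add(-2, -5, 3, -90)) = Mul(216, -94) = -20304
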